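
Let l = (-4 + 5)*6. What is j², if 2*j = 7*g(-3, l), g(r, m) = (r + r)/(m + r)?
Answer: 49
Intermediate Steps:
l = 6 (l = 1*6 = 6)
g(r, m) = 2*r/(m + r) (g(r, m) = (2*r)/(m + r) = 2*r/(m + r))
j = -7 (j = (7*(2*(-3)/(6 - 3)))/2 = (7*(2*(-3)/3))/2 = (7*(2*(-3)*(⅓)))/2 = (7*(-2))/2 = (½)*(-14) = -7)
j² = (-7)² = 49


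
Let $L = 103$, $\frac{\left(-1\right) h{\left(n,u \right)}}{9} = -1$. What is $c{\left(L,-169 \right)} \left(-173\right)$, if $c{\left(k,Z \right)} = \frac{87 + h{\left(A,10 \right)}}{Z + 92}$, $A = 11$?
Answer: $\frac{16608}{77} \approx 215.69$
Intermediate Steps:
$h{\left(n,u \right)} = 9$ ($h{\left(n,u \right)} = \left(-9\right) \left(-1\right) = 9$)
$c{\left(k,Z \right)} = \frac{96}{92 + Z}$ ($c{\left(k,Z \right)} = \frac{87 + 9}{Z + 92} = \frac{96}{92 + Z}$)
$c{\left(L,-169 \right)} \left(-173\right) = \frac{96}{92 - 169} \left(-173\right) = \frac{96}{-77} \left(-173\right) = 96 \left(- \frac{1}{77}\right) \left(-173\right) = \left(- \frac{96}{77}\right) \left(-173\right) = \frac{16608}{77}$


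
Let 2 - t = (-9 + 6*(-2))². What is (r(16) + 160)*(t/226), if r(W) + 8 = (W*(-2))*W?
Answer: 79020/113 ≈ 699.29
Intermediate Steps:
t = -439 (t = 2 - (-9 + 6*(-2))² = 2 - (-9 - 12)² = 2 - 1*(-21)² = 2 - 1*441 = 2 - 441 = -439)
r(W) = -8 - 2*W² (r(W) = -8 + (W*(-2))*W = -8 + (-2*W)*W = -8 - 2*W²)
(r(16) + 160)*(t/226) = ((-8 - 2*16²) + 160)*(-439/226) = ((-8 - 2*256) + 160)*(-439*1/226) = ((-8 - 512) + 160)*(-439/226) = (-520 + 160)*(-439/226) = -360*(-439/226) = 79020/113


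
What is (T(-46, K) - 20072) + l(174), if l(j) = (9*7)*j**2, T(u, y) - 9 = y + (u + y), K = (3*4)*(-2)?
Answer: 1887231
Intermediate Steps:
K = -24 (K = 12*(-2) = -24)
T(u, y) = 9 + u + 2*y (T(u, y) = 9 + (y + (u + y)) = 9 + (u + 2*y) = 9 + u + 2*y)
l(j) = 63*j**2
(T(-46, K) - 20072) + l(174) = ((9 - 46 + 2*(-24)) - 20072) + 63*174**2 = ((9 - 46 - 48) - 20072) + 63*30276 = (-85 - 20072) + 1907388 = -20157 + 1907388 = 1887231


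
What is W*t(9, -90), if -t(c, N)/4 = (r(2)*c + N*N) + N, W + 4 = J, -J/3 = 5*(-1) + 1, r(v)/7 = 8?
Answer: -272448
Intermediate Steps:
r(v) = 56 (r(v) = 7*8 = 56)
J = 12 (J = -3*(5*(-1) + 1) = -3*(-5 + 1) = -3*(-4) = 12)
W = 8 (W = -4 + 12 = 8)
t(c, N) = -224*c - 4*N - 4*N**2 (t(c, N) = -4*((56*c + N*N) + N) = -4*((56*c + N**2) + N) = -4*((N**2 + 56*c) + N) = -4*(N + N**2 + 56*c) = -224*c - 4*N - 4*N**2)
W*t(9, -90) = 8*(-224*9 - 4*(-90) - 4*(-90)**2) = 8*(-2016 + 360 - 4*8100) = 8*(-2016 + 360 - 32400) = 8*(-34056) = -272448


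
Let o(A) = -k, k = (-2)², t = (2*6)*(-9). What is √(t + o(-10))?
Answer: 4*I*√7 ≈ 10.583*I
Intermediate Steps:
t = -108 (t = 12*(-9) = -108)
k = 4
o(A) = -4 (o(A) = -1*4 = -4)
√(t + o(-10)) = √(-108 - 4) = √(-112) = 4*I*√7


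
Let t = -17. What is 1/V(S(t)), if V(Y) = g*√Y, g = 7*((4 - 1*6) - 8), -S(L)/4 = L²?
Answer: I/2380 ≈ 0.00042017*I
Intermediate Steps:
S(L) = -4*L²
g = -70 (g = 7*((4 - 6) - 8) = 7*(-2 - 8) = 7*(-10) = -70)
V(Y) = -70*√Y
1/V(S(t)) = 1/(-70*34*I) = 1/(-2380*I) = I/2380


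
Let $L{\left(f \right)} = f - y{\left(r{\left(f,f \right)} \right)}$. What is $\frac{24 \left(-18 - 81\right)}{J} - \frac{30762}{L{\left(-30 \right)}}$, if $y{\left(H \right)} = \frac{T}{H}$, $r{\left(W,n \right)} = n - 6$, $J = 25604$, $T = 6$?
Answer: $\frac{1181339046}{1145779} \approx 1031.0$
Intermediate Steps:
$r{\left(W,n \right)} = -6 + n$ ($r{\left(W,n \right)} = n - 6 = -6 + n$)
$y{\left(H \right)} = \frac{6}{H}$
$L{\left(f \right)} = f - \frac{6}{-6 + f}$
$\frac{24 \left(-18 - 81\right)}{J} - \frac{30762}{L{\left(-30 \right)}} = \frac{24 \left(-18 - 81\right)}{25604} - \frac{30762}{\frac{1}{-6 - 30} \left(-6 - 30 \left(-6 - 30\right)\right)} = 24 \left(-99\right) \frac{1}{25604} - \frac{30762}{\frac{1}{-36} \left(-6 - -1080\right)} = \left(-2376\right) \frac{1}{25604} - \frac{30762}{\left(- \frac{1}{36}\right) \left(-6 + 1080\right)} = - \frac{594}{6401} - \frac{30762}{\left(- \frac{1}{36}\right) 1074} = - \frac{594}{6401} - \frac{30762}{- \frac{179}{6}} = - \frac{594}{6401} - - \frac{184572}{179} = - \frac{594}{6401} + \frac{184572}{179} = \frac{1181339046}{1145779}$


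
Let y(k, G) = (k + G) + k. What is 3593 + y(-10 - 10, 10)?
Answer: 3563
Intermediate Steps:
y(k, G) = G + 2*k (y(k, G) = (G + k) + k = G + 2*k)
3593 + y(-10 - 10, 10) = 3593 + (10 + 2*(-10 - 10)) = 3593 + (10 + 2*(-20)) = 3593 + (10 - 40) = 3593 - 30 = 3563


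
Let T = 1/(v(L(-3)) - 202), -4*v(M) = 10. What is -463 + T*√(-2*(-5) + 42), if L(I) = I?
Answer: -463 - 4*√13/409 ≈ -463.04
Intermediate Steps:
v(M) = -5/2 (v(M) = -¼*10 = -5/2)
T = -2/409 (T = 1/(-5/2 - 202) = 1/(-409/2) = -2/409 ≈ -0.0048900)
-463 + T*√(-2*(-5) + 42) = -463 - 2*√(-2*(-5) + 42)/409 = -463 - 2*√(10 + 42)/409 = -463 - 4*√13/409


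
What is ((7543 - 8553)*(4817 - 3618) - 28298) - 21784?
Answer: -1261072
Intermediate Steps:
((7543 - 8553)*(4817 - 3618) - 28298) - 21784 = (-1010*1199 - 28298) - 21784 = (-1210990 - 28298) - 21784 = -1239288 - 21784 = -1261072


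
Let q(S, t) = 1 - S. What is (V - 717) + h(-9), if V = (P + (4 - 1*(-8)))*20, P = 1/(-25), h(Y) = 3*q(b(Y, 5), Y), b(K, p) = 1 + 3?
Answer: -2434/5 ≈ -486.80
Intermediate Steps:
b(K, p) = 4
h(Y) = -9 (h(Y) = 3*(1 - 1*4) = 3*(1 - 4) = 3*(-3) = -9)
P = -1/25 ≈ -0.040000
V = 1196/5 (V = (-1/25 + (4 - 1*(-8)))*20 = (-1/25 + (4 + 8))*20 = (-1/25 + 12)*20 = (299/25)*20 = 1196/5 ≈ 239.20)
(V - 717) + h(-9) = (1196/5 - 717) - 9 = -2389/5 - 9 = -2434/5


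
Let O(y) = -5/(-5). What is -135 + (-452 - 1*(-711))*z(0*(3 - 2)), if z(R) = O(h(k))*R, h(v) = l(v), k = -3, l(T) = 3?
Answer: -135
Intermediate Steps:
h(v) = 3
O(y) = 1 (O(y) = -5*(-⅕) = 1)
z(R) = R (z(R) = 1*R = R)
-135 + (-452 - 1*(-711))*z(0*(3 - 2)) = -135 + (-452 - 1*(-711))*(0*(3 - 2)) = -135 + (-452 + 711)*(0*1) = -135 + 259*0 = -135 + 0 = -135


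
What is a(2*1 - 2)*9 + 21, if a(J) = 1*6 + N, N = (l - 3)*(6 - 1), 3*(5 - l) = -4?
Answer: 225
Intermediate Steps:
l = 19/3 (l = 5 - ⅓*(-4) = 5 + 4/3 = 19/3 ≈ 6.3333)
N = 50/3 (N = (19/3 - 3)*(6 - 1) = (10/3)*5 = 50/3 ≈ 16.667)
a(J) = 68/3 (a(J) = 1*6 + 50/3 = 6 + 50/3 = 68/3)
a(2*1 - 2)*9 + 21 = (68/3)*9 + 21 = 204 + 21 = 225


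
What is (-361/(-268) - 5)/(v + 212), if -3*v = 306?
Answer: -89/2680 ≈ -0.033209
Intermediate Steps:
v = -102 (v = -⅓*306 = -102)
(-361/(-268) - 5)/(v + 212) = (-361/(-268) - 5)/(-102 + 212) = (-361*(-1/268) - 5)/110 = (361/268 - 5)*(1/110) = -979/268*1/110 = -89/2680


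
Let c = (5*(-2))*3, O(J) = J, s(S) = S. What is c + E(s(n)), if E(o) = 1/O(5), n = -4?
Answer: -149/5 ≈ -29.800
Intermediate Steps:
c = -30 (c = -10*3 = -30)
E(o) = ⅕ (E(o) = 1/5 = ⅕)
c + E(s(n)) = -30 + ⅕ = -149/5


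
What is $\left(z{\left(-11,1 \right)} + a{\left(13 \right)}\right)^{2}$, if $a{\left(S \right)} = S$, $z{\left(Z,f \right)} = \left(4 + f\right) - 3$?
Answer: $225$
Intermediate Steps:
$z{\left(Z,f \right)} = 1 + f$
$\left(z{\left(-11,1 \right)} + a{\left(13 \right)}\right)^{2} = \left(\left(1 + 1\right) + 13\right)^{2} = \left(2 + 13\right)^{2} = 15^{2} = 225$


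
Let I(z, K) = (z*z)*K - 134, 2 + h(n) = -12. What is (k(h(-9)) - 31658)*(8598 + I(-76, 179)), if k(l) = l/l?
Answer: -32998243776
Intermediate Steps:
h(n) = -14 (h(n) = -2 - 12 = -14)
I(z, K) = -134 + K*z² (I(z, K) = z²*K - 134 = K*z² - 134 = -134 + K*z²)
k(l) = 1
(k(h(-9)) - 31658)*(8598 + I(-76, 179)) = (1 - 31658)*(8598 + (-134 + 179*(-76)²)) = -31657*(8598 + (-134 + 179*5776)) = -31657*(8598 + (-134 + 1033904)) = -31657*(8598 + 1033770) = -31657*1042368 = -32998243776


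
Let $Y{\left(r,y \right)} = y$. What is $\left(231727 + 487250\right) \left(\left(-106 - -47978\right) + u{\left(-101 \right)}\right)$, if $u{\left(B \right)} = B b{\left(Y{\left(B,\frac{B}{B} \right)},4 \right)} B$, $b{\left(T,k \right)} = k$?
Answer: $63756004452$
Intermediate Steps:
$u{\left(B \right)} = 4 B^{2}$ ($u{\left(B \right)} = B 4 B = 4 B B = 4 B^{2}$)
$\left(231727 + 487250\right) \left(\left(-106 - -47978\right) + u{\left(-101 \right)}\right) = \left(231727 + 487250\right) \left(\left(-106 - -47978\right) + 4 \left(-101\right)^{2}\right) = 718977 \left(\left(-106 + 47978\right) + 4 \cdot 10201\right) = 718977 \left(47872 + 40804\right) = 718977 \cdot 88676 = 63756004452$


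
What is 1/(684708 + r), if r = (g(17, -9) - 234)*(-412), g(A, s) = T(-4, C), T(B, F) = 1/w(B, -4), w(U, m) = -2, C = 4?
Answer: 1/781322 ≈ 1.2799e-6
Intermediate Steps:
T(B, F) = -½ (T(B, F) = 1/(-2) = -½)
g(A, s) = -½
r = 96614 (r = (-½ - 234)*(-412) = -469/2*(-412) = 96614)
1/(684708 + r) = 1/(684708 + 96614) = 1/781322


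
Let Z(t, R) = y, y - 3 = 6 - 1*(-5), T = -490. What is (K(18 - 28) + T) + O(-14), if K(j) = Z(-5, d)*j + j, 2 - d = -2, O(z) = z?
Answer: -654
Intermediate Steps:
y = 14 (y = 3 + (6 - 1*(-5)) = 3 + (6 + 5) = 3 + 11 = 14)
d = 4 (d = 2 - 1*(-2) = 2 + 2 = 4)
Z(t, R) = 14
K(j) = 15*j (K(j) = 14*j + j = 15*j)
(K(18 - 28) + T) + O(-14) = (15*(18 - 28) - 490) - 14 = (15*(-10) - 490) - 14 = (-150 - 490) - 14 = -640 - 14 = -654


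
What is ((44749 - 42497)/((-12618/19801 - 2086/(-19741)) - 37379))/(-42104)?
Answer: 11582733557/8094683854742414 ≈ 1.4309e-6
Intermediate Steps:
((44749 - 42497)/((-12618/19801 - 2086/(-19741)) - 37379))/(-42104) = (2252/((-12618*1/19801 - 2086*(-1/19741)) - 37379))*(-1/42104) = (2252/((-12618/19801 + 2086/19741) - 37379))*(-1/42104) = (2252/(-207787052/390891541 - 37379))*(-1/42104) = (2252/(-14611342698091/390891541))*(-1/42104) = (2252*(-390891541/14611342698091))*(-1/42104) = -880287750332/14611342698091*(-1/42104) = 11582733557/8094683854742414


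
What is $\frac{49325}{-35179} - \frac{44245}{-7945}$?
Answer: $\frac{232921546}{55899431} \approx 4.1668$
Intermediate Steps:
$\frac{49325}{-35179} - \frac{44245}{-7945} = 49325 \left(- \frac{1}{35179}\right) - - \frac{8849}{1589} = - \frac{49325}{35179} + \frac{8849}{1589} = \frac{232921546}{55899431}$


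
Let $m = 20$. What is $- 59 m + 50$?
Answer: $-1130$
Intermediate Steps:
$- 59 m + 50 = \left(-59\right) 20 + 50 = -1180 + 50 = -1130$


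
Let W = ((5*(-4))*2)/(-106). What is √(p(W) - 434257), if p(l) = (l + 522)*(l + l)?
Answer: I*√1218720473/53 ≈ 658.68*I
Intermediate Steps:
W = 20/53 (W = -20*2*(-1/106) = -40*(-1/106) = 20/53 ≈ 0.37736)
p(l) = 2*l*(522 + l) (p(l) = (522 + l)*(2*l) = 2*l*(522 + l))
√(p(W) - 434257) = √(2*(20/53)*(522 + 20/53) - 434257) = √(2*(20/53)*(27686/53) - 434257) = √(1107440/2809 - 434257) = √(-1218720473/2809) = I*√1218720473/53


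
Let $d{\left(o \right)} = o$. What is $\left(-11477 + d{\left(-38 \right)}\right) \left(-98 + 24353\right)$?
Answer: $-279296325$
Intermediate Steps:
$\left(-11477 + d{\left(-38 \right)}\right) \left(-98 + 24353\right) = \left(-11477 - 38\right) \left(-98 + 24353\right) = \left(-11515\right) 24255 = -279296325$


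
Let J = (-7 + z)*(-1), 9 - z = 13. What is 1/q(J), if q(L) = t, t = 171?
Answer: 1/171 ≈ 0.0058480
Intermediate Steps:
z = -4 (z = 9 - 1*13 = 9 - 13 = -4)
J = 11 (J = (-7 - 4)*(-1) = -11*(-1) = 11)
q(L) = 171
1/q(J) = 1/171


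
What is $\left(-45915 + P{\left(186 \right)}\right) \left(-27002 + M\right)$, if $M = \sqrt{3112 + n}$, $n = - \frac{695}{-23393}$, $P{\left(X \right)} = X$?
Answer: $1234774458 - \frac{45729 \sqrt{1703003639423}}{23393} \approx 1.2322 \cdot 10^{9}$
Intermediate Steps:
$n = \frac{695}{23393}$ ($n = \left(-695\right) \left(- \frac{1}{23393}\right) = \frac{695}{23393} \approx 0.02971$)
$M = \frac{\sqrt{1703003639423}}{23393}$ ($M = \sqrt{3112 + \frac{695}{23393}} = \sqrt{\frac{72799711}{23393}} = \frac{\sqrt{1703003639423}}{23393} \approx 55.786$)
$\left(-45915 + P{\left(186 \right)}\right) \left(-27002 + M\right) = \left(-45915 + 186\right) \left(-27002 + \frac{\sqrt{1703003639423}}{23393}\right) = - 45729 \left(-27002 + \frac{\sqrt{1703003639423}}{23393}\right) = 1234774458 - \frac{45729 \sqrt{1703003639423}}{23393}$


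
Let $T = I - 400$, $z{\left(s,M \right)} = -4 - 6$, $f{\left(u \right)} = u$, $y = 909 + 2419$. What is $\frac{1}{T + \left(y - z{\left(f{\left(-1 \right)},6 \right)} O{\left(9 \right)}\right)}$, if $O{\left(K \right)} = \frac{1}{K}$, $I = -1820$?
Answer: $\frac{9}{9982} \approx 0.00090162$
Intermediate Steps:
$y = 3328$
$z{\left(s,M \right)} = -10$ ($z{\left(s,M \right)} = -4 - 6 = -10$)
$T = -2220$ ($T = -1820 - 400 = -2220$)
$\frac{1}{T + \left(y - z{\left(f{\left(-1 \right)},6 \right)} O{\left(9 \right)}\right)} = \frac{1}{-2220 + \left(3328 - - \frac{10}{9}\right)} = \frac{1}{-2220 + \left(3328 + \frac{10}{9}\right)} = \frac{1}{-2220 + \frac{29962}{9}} = \frac{1}{\frac{9982}{9}} = \frac{9}{9982}$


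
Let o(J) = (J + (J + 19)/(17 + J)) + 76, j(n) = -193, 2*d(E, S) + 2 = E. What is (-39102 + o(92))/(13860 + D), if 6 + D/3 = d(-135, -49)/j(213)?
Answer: -546022090/194144369 ≈ -2.8125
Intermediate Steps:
d(E, S) = -1 + E/2
D = -6537/386 (D = -18 + 3*((-1 + (1/2)*(-135))/(-193)) = -18 + 3*((-1 - 135/2)*(-1/193)) = -18 + 3*(-137/2*(-1/193)) = -18 + 3*(137/386) = -18 + 411/386 = -6537/386 ≈ -16.935)
o(J) = 76 + J + (19 + J)/(17 + J) (o(J) = (J + (19 + J)/(17 + J)) + 76 = 76 + J + (19 + J)/(17 + J))
(-39102 + o(92))/(13860 + D) = (-39102 + (1311 + 92**2 + 94*92)/(17 + 92))/(13860 - 6537/386) = (-39102 + (1311 + 8464 + 8648)/109)/(5343423/386) = (-39102 + (1/109)*18423)*(386/5343423) = (-39102 + 18423/109)*(386/5343423) = -4243695/109*386/5343423 = -546022090/194144369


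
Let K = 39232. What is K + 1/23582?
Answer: 925169025/23582 ≈ 39232.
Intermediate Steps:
K + 1/23582 = 39232 + 1/23582 = 925169025/23582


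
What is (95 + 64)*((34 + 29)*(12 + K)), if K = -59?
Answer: -470799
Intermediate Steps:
(95 + 64)*((34 + 29)*(12 + K)) = (95 + 64)*((34 + 29)*(12 - 59)) = 159*(63*(-47)) = 159*(-2961) = -470799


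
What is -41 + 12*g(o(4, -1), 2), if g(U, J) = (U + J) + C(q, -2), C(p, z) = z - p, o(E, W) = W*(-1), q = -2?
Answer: -5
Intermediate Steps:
o(E, W) = -W
g(U, J) = J + U (g(U, J) = (U + J) + (-2 - 1*(-2)) = (J + U) + (-2 + 2) = (J + U) + 0 = J + U)
-41 + 12*g(o(4, -1), 2) = -41 + 12*(2 - 1*(-1)) = -41 + 12*(2 + 1) = -41 + 12*3 = -41 + 36 = -5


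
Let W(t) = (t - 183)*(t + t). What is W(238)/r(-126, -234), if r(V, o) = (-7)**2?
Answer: 3740/7 ≈ 534.29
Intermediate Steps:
r(V, o) = 49
W(t) = 2*t*(-183 + t) (W(t) = (-183 + t)*(2*t) = 2*t*(-183 + t))
W(238)/r(-126, -234) = (2*238*(-183 + 238))/49 = (2*238*55)*(1/49) = 26180*(1/49) = 3740/7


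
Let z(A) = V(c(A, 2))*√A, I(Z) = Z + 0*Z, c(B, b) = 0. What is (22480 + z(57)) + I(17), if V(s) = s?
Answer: 22497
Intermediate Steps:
I(Z) = Z (I(Z) = Z + 0 = Z)
z(A) = 0 (z(A) = 0*√A = 0)
(22480 + z(57)) + I(17) = (22480 + 0) + 17 = 22480 + 17 = 22497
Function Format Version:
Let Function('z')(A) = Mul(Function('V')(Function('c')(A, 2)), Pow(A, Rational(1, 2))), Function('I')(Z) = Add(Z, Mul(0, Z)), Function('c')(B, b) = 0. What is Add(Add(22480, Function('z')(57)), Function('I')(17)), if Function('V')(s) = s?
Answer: 22497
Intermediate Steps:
Function('I')(Z) = Z (Function('I')(Z) = Add(Z, 0) = Z)
Function('z')(A) = 0 (Function('z')(A) = Mul(0, Pow(A, Rational(1, 2))) = 0)
Add(Add(22480, Function('z')(57)), Function('I')(17)) = Add(Add(22480, 0), 17) = Add(22480, 17) = 22497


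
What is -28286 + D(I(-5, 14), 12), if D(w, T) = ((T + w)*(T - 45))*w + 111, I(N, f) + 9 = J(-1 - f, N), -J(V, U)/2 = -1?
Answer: -27020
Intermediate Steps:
J(V, U) = 2 (J(V, U) = -2*(-1) = 2)
I(N, f) = -7 (I(N, f) = -9 + 2 = -7)
D(w, T) = 111 + w*(-45 + T)*(T + w) (D(w, T) = ((T + w)*(-45 + T))*w + 111 = ((-45 + T)*(T + w))*w + 111 = w*(-45 + T)*(T + w) + 111 = 111 + w*(-45 + T)*(T + w))
-28286 + D(I(-5, 14), 12) = -28286 + (111 - 45*(-7)**2 + 12*(-7)**2 - 7*12**2 - 45*12*(-7)) = -28286 + (111 - 45*49 + 12*49 - 7*144 + 3780) = -28286 + (111 - 2205 + 588 - 1008 + 3780) = -28286 + 1266 = -27020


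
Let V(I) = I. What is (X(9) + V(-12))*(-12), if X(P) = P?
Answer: 36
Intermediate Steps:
(X(9) + V(-12))*(-12) = (9 - 12)*(-12) = -3*(-12) = 36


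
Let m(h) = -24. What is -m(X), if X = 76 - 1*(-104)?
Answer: 24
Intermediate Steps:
X = 180 (X = 76 + 104 = 180)
-m(X) = -1*(-24) = 24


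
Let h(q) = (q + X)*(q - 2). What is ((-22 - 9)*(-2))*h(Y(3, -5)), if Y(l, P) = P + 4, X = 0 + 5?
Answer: -744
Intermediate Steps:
X = 5
Y(l, P) = 4 + P
h(q) = (-2 + q)*(5 + q) (h(q) = (q + 5)*(q - 2) = (5 + q)*(-2 + q) = (-2 + q)*(5 + q))
((-22 - 9)*(-2))*h(Y(3, -5)) = ((-22 - 9)*(-2))*(-10 + (4 - 5)**2 + 3*(4 - 5)) = (-31*(-2))*(-10 + (-1)**2 + 3*(-1)) = 62*(-10 + 1 - 3) = 62*(-12) = -744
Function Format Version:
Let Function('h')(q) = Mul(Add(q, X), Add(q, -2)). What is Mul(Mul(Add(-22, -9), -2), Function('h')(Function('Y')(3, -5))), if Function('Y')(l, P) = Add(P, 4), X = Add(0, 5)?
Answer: -744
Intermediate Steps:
X = 5
Function('Y')(l, P) = Add(4, P)
Function('h')(q) = Mul(Add(-2, q), Add(5, q)) (Function('h')(q) = Mul(Add(q, 5), Add(q, -2)) = Mul(Add(5, q), Add(-2, q)) = Mul(Add(-2, q), Add(5, q)))
Mul(Mul(Add(-22, -9), -2), Function('h')(Function('Y')(3, -5))) = Mul(Mul(Add(-22, -9), -2), Add(-10, Pow(Add(4, -5), 2), Mul(3, Add(4, -5)))) = Mul(Mul(-31, -2), Add(-10, Pow(-1, 2), Mul(3, -1))) = Mul(62, Add(-10, 1, -3)) = Mul(62, -12) = -744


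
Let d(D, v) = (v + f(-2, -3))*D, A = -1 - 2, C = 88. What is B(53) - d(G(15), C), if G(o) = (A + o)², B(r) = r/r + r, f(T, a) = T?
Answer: -12330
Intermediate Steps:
A = -3
B(r) = 1 + r
G(o) = (-3 + o)²
d(D, v) = D*(-2 + v) (d(D, v) = (v - 2)*D = (-2 + v)*D = D*(-2 + v))
B(53) - d(G(15), C) = (1 + 53) - (-3 + 15)²*(-2 + 88) = 54 - 12²*86 = 54 - 144*86 = 54 - 1*12384 = 54 - 12384 = -12330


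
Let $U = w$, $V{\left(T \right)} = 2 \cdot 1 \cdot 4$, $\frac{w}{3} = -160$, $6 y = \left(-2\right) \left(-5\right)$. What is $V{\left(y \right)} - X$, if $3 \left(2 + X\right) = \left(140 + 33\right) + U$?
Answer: $\frac{337}{3} \approx 112.33$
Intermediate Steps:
$y = \frac{5}{3}$ ($y = \frac{\left(-2\right) \left(-5\right)}{6} = \frac{1}{6} \cdot 10 = \frac{5}{3} \approx 1.6667$)
$w = -480$ ($w = 3 \left(-160\right) = -480$)
$V{\left(T \right)} = 8$ ($V{\left(T \right)} = 2 \cdot 4 = 8$)
$U = -480$
$X = - \frac{313}{3}$ ($X = -2 + \frac{\left(140 + 33\right) - 480}{3} = -2 + \frac{173 - 480}{3} = -2 + \frac{1}{3} \left(-307\right) = -2 - \frac{307}{3} = - \frac{313}{3} \approx -104.33$)
$V{\left(y \right)} - X = 8 - - \frac{313}{3} = 8 + \frac{313}{3} = \frac{337}{3}$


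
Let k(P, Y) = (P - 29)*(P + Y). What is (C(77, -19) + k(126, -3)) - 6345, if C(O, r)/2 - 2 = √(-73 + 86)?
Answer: 5590 + 2*√13 ≈ 5597.2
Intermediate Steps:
C(O, r) = 4 + 2*√13 (C(O, r) = 4 + 2*√(-73 + 86) = 4 + 2*√13)
k(P, Y) = (-29 + P)*(P + Y)
(C(77, -19) + k(126, -3)) - 6345 = ((4 + 2*√13) + (126² - 29*126 - 29*(-3) + 126*(-3))) - 6345 = ((4 + 2*√13) + (15876 - 3654 + 87 - 378)) - 6345 = ((4 + 2*√13) + 11931) - 6345 = (11935 + 2*√13) - 6345 = 5590 + 2*√13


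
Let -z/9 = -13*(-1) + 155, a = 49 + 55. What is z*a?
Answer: -157248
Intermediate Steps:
a = 104
z = -1512 (z = -9*(-13*(-1) + 155) = -9*(13 + 155) = -9*168 = -1512)
z*a = -1512*104 = -157248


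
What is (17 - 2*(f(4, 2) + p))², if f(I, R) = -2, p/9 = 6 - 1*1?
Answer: 4761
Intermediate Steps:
p = 45 (p = 9*(6 - 1*1) = 9*(6 - 1) = 9*5 = 45)
(17 - 2*(f(4, 2) + p))² = (17 - 2*(-2 + 45))² = (17 - 2*43)² = (17 - 86)² = (-69)² = 4761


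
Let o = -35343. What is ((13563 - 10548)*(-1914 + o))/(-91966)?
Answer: 112329855/91966 ≈ 1221.4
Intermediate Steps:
((13563 - 10548)*(-1914 + o))/(-91966) = ((13563 - 10548)*(-1914 - 35343))/(-91966) = (3015*(-37257))*(-1/91966) = -112329855*(-1/91966) = 112329855/91966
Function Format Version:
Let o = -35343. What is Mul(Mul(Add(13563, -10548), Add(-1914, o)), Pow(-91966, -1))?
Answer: Rational(112329855, 91966) ≈ 1221.4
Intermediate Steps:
Mul(Mul(Add(13563, -10548), Add(-1914, o)), Pow(-91966, -1)) = Mul(Mul(Add(13563, -10548), Add(-1914, -35343)), Pow(-91966, -1)) = Mul(Mul(3015, -37257), Rational(-1, 91966)) = Mul(-112329855, Rational(-1, 91966)) = Rational(112329855, 91966)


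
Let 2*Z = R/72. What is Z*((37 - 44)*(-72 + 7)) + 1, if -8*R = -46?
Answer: 11041/576 ≈ 19.168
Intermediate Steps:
R = 23/4 (R = -1/8*(-46) = 23/4 ≈ 5.7500)
Z = 23/576 (Z = ((23/4)/72)/2 = ((23/4)*(1/72))/2 = (1/2)*(23/288) = 23/576 ≈ 0.039931)
Z*((37 - 44)*(-72 + 7)) + 1 = 23*((37 - 44)*(-72 + 7))/576 + 1 = 23*(-7*(-65))/576 + 1 = (23/576)*455 + 1 = 10465/576 + 1 = 11041/576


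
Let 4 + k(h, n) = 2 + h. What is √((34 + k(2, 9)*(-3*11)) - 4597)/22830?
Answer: 13*I*√3/7610 ≈ 0.0029588*I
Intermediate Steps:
k(h, n) = -2 + h (k(h, n) = -4 + (2 + h) = -2 + h)
√((34 + k(2, 9)*(-3*11)) - 4597)/22830 = √((34 + (-2 + 2)*(-3*11)) - 4597)/22830 = √((34 + 0*(-33)) - 4597)*(1/22830) = √((34 + 0) - 4597)*(1/22830) = √(34 - 4597)*(1/22830) = √(-4563)*(1/22830) = (39*I*√3)*(1/22830) = 13*I*√3/7610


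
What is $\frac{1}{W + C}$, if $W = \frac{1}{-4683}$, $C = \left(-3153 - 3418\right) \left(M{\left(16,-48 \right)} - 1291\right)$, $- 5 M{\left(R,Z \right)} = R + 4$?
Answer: $\frac{4683}{39849730934} \approx 1.1752 \cdot 10^{-7}$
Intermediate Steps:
$M{\left(R,Z \right)} = - \frac{4}{5} - \frac{R}{5}$ ($M{\left(R,Z \right)} = - \frac{R + 4}{5} = - \frac{4 + R}{5} = - \frac{4}{5} - \frac{R}{5}$)
$C = 8509445$ ($C = \left(-3153 - 3418\right) \left(\left(- \frac{4}{5} - \frac{16}{5}\right) - 1291\right) = - 6571 \left(\left(- \frac{4}{5} - \frac{16}{5}\right) - 1291\right) = - 6571 \left(-4 - 1291\right) = \left(-6571\right) \left(-1295\right) = 8509445$)
$W = - \frac{1}{4683} \approx -0.00021354$
$\frac{1}{W + C} = \frac{1}{- \frac{1}{4683} + 8509445} = \frac{1}{\frac{39849730934}{4683}} = \frac{4683}{39849730934}$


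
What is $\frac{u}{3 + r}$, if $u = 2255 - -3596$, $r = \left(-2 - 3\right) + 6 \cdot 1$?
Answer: $\frac{5851}{4} \approx 1462.8$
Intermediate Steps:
$r = 1$ ($r = -5 + 6 = 1$)
$u = 5851$ ($u = 2255 + 3596 = 5851$)
$\frac{u}{3 + r} = \frac{5851}{3 + 1} = \frac{5851}{4}$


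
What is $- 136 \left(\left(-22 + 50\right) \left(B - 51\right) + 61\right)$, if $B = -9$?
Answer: $220184$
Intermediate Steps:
$- 136 \left(\left(-22 + 50\right) \left(B - 51\right) + 61\right) = - 136 \left(\left(-22 + 50\right) \left(-9 - 51\right) + 61\right) = - 136 \left(28 \left(-60\right) + 61\right) = - 136 \left(-1680 + 61\right) = \left(-136\right) \left(-1619\right) = 220184$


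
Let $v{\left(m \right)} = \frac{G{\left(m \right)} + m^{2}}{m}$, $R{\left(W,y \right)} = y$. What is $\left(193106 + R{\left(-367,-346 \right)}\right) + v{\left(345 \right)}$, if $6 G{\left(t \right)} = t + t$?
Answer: $\frac{579316}{3} \approx 1.9311 \cdot 10^{5}$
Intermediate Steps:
$G{\left(t \right)} = \frac{t}{3}$ ($G{\left(t \right)} = \frac{t + t}{6} = \frac{2 t}{6} = \frac{t}{3}$)
$v{\left(m \right)} = \frac{m^{2} + \frac{m}{3}}{m}$ ($v{\left(m \right)} = \frac{\frac{m}{3} + m^{2}}{m} = \frac{m^{2} + \frac{m}{3}}{m}$)
$\left(193106 + R{\left(-367,-346 \right)}\right) + v{\left(345 \right)} = \left(193106 - 346\right) + \left(\frac{1}{3} + 345\right) = 192760 + \frac{1036}{3} = \frac{579316}{3}$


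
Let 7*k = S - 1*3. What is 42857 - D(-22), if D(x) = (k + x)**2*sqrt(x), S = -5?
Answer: 42857 - 26244*I*sqrt(22)/49 ≈ 42857.0 - 2512.1*I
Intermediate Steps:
k = -8/7 (k = (-5 - 1*3)/7 = (-5 - 3)/7 = (1/7)*(-8) = -8/7 ≈ -1.1429)
D(x) = sqrt(x)*(-8/7 + x)**2 (D(x) = (-8/7 + x)**2*sqrt(x) = sqrt(x)*(-8/7 + x)**2)
42857 - D(-22) = 42857 - sqrt(-22)*(-8 + 7*(-22))**2/49 = 42857 - I*sqrt(22)*(-8 - 154)**2/49 = 42857 - I*sqrt(22)*(-162)**2/49 = 42857 - I*sqrt(22)*26244/49 = 42857 - 26244*I*sqrt(22)/49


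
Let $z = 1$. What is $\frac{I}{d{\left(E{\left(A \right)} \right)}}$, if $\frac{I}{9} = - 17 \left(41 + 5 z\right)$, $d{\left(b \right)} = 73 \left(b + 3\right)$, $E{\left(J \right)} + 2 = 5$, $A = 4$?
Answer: $- \frac{1173}{73} \approx -16.068$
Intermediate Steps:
$E{\left(J \right)} = 3$ ($E{\left(J \right)} = -2 + 5 = 3$)
$d{\left(b \right)} = 219 + 73 b$ ($d{\left(b \right)} = 73 \left(3 + b\right) = 219 + 73 b$)
$I = -7038$ ($I = 9 \left(- 17 \left(41 + 5 \cdot 1\right)\right) = 9 \left(- 17 \left(41 + 5\right)\right) = 9 \left(\left(-17\right) 46\right) = 9 \left(-782\right) = -7038$)
$\frac{I}{d{\left(E{\left(A \right)} \right)}} = - \frac{7038}{219 + 73 \cdot 3} = - \frac{7038}{219 + 219} = - \frac{7038}{438} = \left(-7038\right) \frac{1}{438} = - \frac{1173}{73}$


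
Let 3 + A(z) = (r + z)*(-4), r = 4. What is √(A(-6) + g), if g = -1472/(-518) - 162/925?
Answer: √12857019/1295 ≈ 2.7689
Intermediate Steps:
A(z) = -19 - 4*z (A(z) = -3 + (4 + z)*(-4) = -3 + (-16 - 4*z) = -19 - 4*z)
g = 17266/6475 (g = -1472*(-1/518) - 162*1/925 = 736/259 - 162/925 = 17266/6475 ≈ 2.6666)
√(A(-6) + g) = √((-19 - 4*(-6)) + 17266/6475) = √((-19 + 24) + 17266/6475) = √(5 + 17266/6475) = √(49641/6475) = √12857019/1295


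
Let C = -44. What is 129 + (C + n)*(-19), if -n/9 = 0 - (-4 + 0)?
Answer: 1649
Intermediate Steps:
n = -36 (n = -9*(0 - (-4 + 0)) = -9*(0 - 1*(-4)) = -9*(0 + 4) = -9*4 = -36)
129 + (C + n)*(-19) = 129 + (-44 - 36)*(-19) = 129 - 80*(-19) = 129 + 1520 = 1649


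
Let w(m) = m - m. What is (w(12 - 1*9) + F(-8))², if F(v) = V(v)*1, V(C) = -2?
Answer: 4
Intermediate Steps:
w(m) = 0
F(v) = -2 (F(v) = -2*1 = -2)
(w(12 - 1*9) + F(-8))² = (0 - 2)² = (-2)² = 4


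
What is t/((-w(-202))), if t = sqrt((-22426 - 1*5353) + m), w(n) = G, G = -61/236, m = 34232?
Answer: 708*sqrt(717)/61 ≈ 310.79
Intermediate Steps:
G = -61/236 (G = -61*1/236 = -61/236 ≈ -0.25847)
w(n) = -61/236
t = 3*sqrt(717) (t = sqrt((-22426 - 1*5353) + 34232) = sqrt((-22426 - 5353) + 34232) = sqrt(-27779 + 34232) = sqrt(6453) = 3*sqrt(717) ≈ 80.331)
t/((-w(-202))) = (3*sqrt(717))/((-1*(-61/236))) = (3*sqrt(717))/(61/236) = (3*sqrt(717))*(236/61) = 708*sqrt(717)/61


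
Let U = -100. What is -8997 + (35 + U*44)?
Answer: -13362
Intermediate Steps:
-8997 + (35 + U*44) = -8997 + (35 - 100*44) = -8997 + (35 - 4400) = -8997 - 4365 = -13362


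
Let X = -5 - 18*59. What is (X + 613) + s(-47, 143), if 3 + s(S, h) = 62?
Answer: -395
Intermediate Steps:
X = -1067 (X = -5 - 1062 = -1067)
s(S, h) = 59 (s(S, h) = -3 + 62 = 59)
(X + 613) + s(-47, 143) = (-1067 + 613) + 59 = -454 + 59 = -395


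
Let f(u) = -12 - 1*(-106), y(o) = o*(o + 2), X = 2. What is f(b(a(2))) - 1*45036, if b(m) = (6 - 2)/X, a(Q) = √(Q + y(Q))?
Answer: -44942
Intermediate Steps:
y(o) = o*(2 + o)
a(Q) = √(Q + Q*(2 + Q))
b(m) = 2 (b(m) = (6 - 2)/2 = 4*(½) = 2)
f(u) = 94 (f(u) = -12 + 106 = 94)
f(b(a(2))) - 1*45036 = 94 - 1*45036 = 94 - 45036 = -44942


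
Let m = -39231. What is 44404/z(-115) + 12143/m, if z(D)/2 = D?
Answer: -872403107/4511565 ≈ -193.37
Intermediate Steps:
z(D) = 2*D
44404/z(-115) + 12143/m = 44404/((2*(-115))) + 12143/(-39231) = 44404/(-230) + 12143*(-1/39231) = 44404*(-1/230) - 12143/39231 = -22202/115 - 12143/39231 = -872403107/4511565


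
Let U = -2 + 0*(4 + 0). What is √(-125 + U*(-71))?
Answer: √17 ≈ 4.1231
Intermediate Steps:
U = -2 (U = -2 + 0*4 = -2 + 0 = -2)
√(-125 + U*(-71)) = √(-125 - 2*(-71)) = √(-125 + 142) = √17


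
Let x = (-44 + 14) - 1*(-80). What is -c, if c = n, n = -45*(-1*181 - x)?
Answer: -10395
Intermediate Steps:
x = 50 (x = -30 + 80 = 50)
n = 10395 (n = -45*(-1*181 - 1*50) = -45*(-181 - 50) = -45*(-231) = 10395)
c = 10395
-c = -1*10395 = -10395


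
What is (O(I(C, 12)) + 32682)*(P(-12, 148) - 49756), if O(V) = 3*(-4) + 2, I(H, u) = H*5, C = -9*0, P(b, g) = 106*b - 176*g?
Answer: -2518227072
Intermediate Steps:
P(b, g) = -176*g + 106*b
C = 0
I(H, u) = 5*H
O(V) = -10 (O(V) = -12 + 2 = -10)
(O(I(C, 12)) + 32682)*(P(-12, 148) - 49756) = (-10 + 32682)*((-176*148 + 106*(-12)) - 49756) = 32672*((-26048 - 1272) - 49756) = 32672*(-27320 - 49756) = 32672*(-77076) = -2518227072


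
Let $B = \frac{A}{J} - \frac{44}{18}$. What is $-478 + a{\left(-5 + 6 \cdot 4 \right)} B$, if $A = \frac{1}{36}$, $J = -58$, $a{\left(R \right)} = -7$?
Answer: $- \frac{962329}{2088} \approx -460.89$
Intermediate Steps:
$A = \frac{1}{36} \approx 0.027778$
$B = - \frac{5105}{2088}$ ($B = \frac{1}{36 \left(-58\right)} - \frac{44}{18} = \frac{1}{36} \left(- \frac{1}{58}\right) - \frac{22}{9} = - \frac{1}{2088} - \frac{22}{9} = - \frac{5105}{2088} \approx -2.4449$)
$-478 + a{\left(-5 + 6 \cdot 4 \right)} B = -478 - - \frac{35735}{2088} = -478 + \frac{35735}{2088} = - \frac{962329}{2088}$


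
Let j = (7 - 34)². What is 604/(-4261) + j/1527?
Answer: 727987/2168849 ≈ 0.33566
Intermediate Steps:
j = 729 (j = (-27)² = 729)
604/(-4261) + j/1527 = 604/(-4261) + 729/1527 = 604*(-1/4261) + 729*(1/1527) = -604/4261 + 243/509 = 727987/2168849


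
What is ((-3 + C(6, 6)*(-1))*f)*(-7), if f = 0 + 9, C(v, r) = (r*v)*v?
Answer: 13797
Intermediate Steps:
C(v, r) = r*v²
f = 9
((-3 + C(6, 6)*(-1))*f)*(-7) = ((-3 + (6*6²)*(-1))*9)*(-7) = ((-3 + (6*36)*(-1))*9)*(-7) = ((-3 + 216*(-1))*9)*(-7) = ((-3 - 216)*9)*(-7) = -219*9*(-7) = -1971*(-7) = 13797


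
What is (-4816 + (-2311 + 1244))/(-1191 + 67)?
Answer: 5883/1124 ≈ 5.2340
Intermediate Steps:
(-4816 + (-2311 + 1244))/(-1191 + 67) = (-4816 - 1067)/(-1124) = -5883*(-1/1124) = 5883/1124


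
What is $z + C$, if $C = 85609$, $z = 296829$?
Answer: $382438$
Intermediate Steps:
$z + C = 296829 + 85609 = 382438$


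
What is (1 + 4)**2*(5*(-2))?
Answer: -250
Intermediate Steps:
(1 + 4)**2*(5*(-2)) = 5**2*(-10) = 25*(-10) = -250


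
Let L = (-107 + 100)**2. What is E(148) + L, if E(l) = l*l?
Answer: 21953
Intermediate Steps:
L = 49 (L = (-7)**2 = 49)
E(l) = l**2
E(148) + L = 148**2 + 49 = 21904 + 49 = 21953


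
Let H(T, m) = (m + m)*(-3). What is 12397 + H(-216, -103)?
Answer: 13015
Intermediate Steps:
H(T, m) = -6*m (H(T, m) = (2*m)*(-3) = -6*m)
12397 + H(-216, -103) = 12397 - 6*(-103) = 12397 + 618 = 13015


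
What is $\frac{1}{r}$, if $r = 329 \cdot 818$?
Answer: $\frac{1}{269122} \approx 3.7158 \cdot 10^{-6}$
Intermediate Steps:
$r = 269122$
$\frac{1}{r} = \frac{1}{269122}$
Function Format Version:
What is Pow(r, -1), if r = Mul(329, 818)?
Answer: Rational(1, 269122) ≈ 3.7158e-6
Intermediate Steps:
r = 269122
Pow(r, -1) = Pow(269122, -1) = Rational(1, 269122)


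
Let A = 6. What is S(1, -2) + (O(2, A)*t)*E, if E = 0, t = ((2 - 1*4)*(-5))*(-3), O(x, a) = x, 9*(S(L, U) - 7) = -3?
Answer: 20/3 ≈ 6.6667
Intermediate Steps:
S(L, U) = 20/3 (S(L, U) = 7 + (⅑)*(-3) = 7 - ⅓ = 20/3)
t = -30 (t = ((2 - 4)*(-5))*(-3) = -2*(-5)*(-3) = 10*(-3) = -30)
S(1, -2) + (O(2, A)*t)*E = 20/3 + (2*(-30))*0 = 20/3 - 60*0 = 20/3 + 0 = 20/3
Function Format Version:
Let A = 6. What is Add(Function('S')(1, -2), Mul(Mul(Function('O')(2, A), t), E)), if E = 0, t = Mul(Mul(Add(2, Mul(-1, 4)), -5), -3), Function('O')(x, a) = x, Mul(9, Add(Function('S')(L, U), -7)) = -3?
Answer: Rational(20, 3) ≈ 6.6667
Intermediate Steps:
Function('S')(L, U) = Rational(20, 3) (Function('S')(L, U) = Add(7, Mul(Rational(1, 9), -3)) = Add(7, Rational(-1, 3)) = Rational(20, 3))
t = -30 (t = Mul(Mul(Add(2, -4), -5), -3) = Mul(Mul(-2, -5), -3) = Mul(10, -3) = -30)
Add(Function('S')(1, -2), Mul(Mul(Function('O')(2, A), t), E)) = Add(Rational(20, 3), Mul(Mul(2, -30), 0)) = Add(Rational(20, 3), Mul(-60, 0)) = Add(Rational(20, 3), 0) = Rational(20, 3)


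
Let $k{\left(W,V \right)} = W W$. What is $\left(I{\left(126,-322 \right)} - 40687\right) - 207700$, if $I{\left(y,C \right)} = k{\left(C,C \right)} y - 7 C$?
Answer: $12818051$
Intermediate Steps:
$k{\left(W,V \right)} = W^{2}$
$I{\left(y,C \right)} = - 7 C + y C^{2}$ ($I{\left(y,C \right)} = C^{2} y - 7 C = y C^{2} - 7 C = - 7 C + y C^{2}$)
$\left(I{\left(126,-322 \right)} - 40687\right) - 207700 = \left(- 322 \left(-7 - 40572\right) - 40687\right) - 207700 = \left(\left(-322\right) \left(-40579\right) - 40687\right) - 207700 = \left(13066438 - 40687\right) - 207700 = 13025751 - 207700 = 12818051$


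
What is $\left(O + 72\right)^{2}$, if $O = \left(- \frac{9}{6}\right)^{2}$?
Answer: $\frac{88209}{16} \approx 5513.1$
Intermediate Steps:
$O = \frac{9}{4}$ ($O = \left(\left(-9\right) \frac{1}{6}\right)^{2} = \left(- \frac{3}{2}\right)^{2} = \frac{9}{4} \approx 2.25$)
$\left(O + 72\right)^{2} = \left(\frac{9}{4} + 72\right)^{2} = \left(\frac{297}{4}\right)^{2} = \frac{88209}{16}$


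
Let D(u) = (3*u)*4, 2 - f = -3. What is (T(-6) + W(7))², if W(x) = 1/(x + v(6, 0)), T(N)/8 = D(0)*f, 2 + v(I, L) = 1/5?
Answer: 25/676 ≈ 0.036982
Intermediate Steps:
v(I, L) = -9/5 (v(I, L) = -2 + 1/5 = -2 + ⅕ = -9/5)
f = 5 (f = 2 - 1*(-3) = 2 + 3 = 5)
D(u) = 12*u
T(N) = 0 (T(N) = 8*((12*0)*5) = 8*(0*5) = 8*0 = 0)
W(x) = 1/(-9/5 + x) (W(x) = 1/(x - 9/5) = 1/(-9/5 + x))
(T(-6) + W(7))² = (0 + 5/(-9 + 5*7))² = (0 + 5/(-9 + 35))² = (0 + 5/26)² = (5/26)² = 25/676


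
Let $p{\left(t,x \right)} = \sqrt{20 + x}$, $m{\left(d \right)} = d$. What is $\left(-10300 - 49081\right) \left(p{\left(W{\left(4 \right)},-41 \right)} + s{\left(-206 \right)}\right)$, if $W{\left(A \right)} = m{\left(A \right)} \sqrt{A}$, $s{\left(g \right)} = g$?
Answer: $12232486 - 59381 i \sqrt{21} \approx 1.2232 \cdot 10^{7} - 2.7212 \cdot 10^{5} i$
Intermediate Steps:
$W{\left(A \right)} = A^{\frac{3}{2}}$ ($W{\left(A \right)} = A \sqrt{A} = A^{\frac{3}{2}}$)
$\left(-10300 - 49081\right) \left(p{\left(W{\left(4 \right)},-41 \right)} + s{\left(-206 \right)}\right) = \left(-10300 - 49081\right) \left(\sqrt{20 - 41} - 206\right) = - 59381 \left(\sqrt{-21} - 206\right) = - 59381 \left(i \sqrt{21} - 206\right) = - 59381 \left(-206 + i \sqrt{21}\right) = 12232486 - 59381 i \sqrt{21}$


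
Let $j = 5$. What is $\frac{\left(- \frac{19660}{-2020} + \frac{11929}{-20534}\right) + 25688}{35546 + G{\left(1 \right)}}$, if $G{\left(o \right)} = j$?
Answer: $\frac{53294196685}{73730427634} \approx 0.72283$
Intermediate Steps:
$G{\left(o \right)} = 5$
$\frac{\left(- \frac{19660}{-2020} + \frac{11929}{-20534}\right) + 25688}{35546 + G{\left(1 \right)}} = \frac{\left(- \frac{19660}{-2020} + \frac{11929}{-20534}\right) + 25688}{35546 + 5} = \frac{\left(\left(-19660\right) \left(- \frac{1}{2020}\right) + 11929 \left(- \frac{1}{20534}\right)\right) + 25688}{35551} = \left(\left(\frac{983}{101} - \frac{11929}{20534}\right) + 25688\right) \frac{1}{35551} = \left(\frac{18980093}{2073934} + 25688\right) \frac{1}{35551} = \frac{53294196685}{2073934} \cdot \frac{1}{35551} = \frac{53294196685}{73730427634}$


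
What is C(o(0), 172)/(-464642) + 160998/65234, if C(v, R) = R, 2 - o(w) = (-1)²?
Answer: 18698803117/7577614057 ≈ 2.4676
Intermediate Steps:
o(w) = 1 (o(w) = 2 - 1*(-1)² = 2 - 1*1 = 2 - 1 = 1)
C(o(0), 172)/(-464642) + 160998/65234 = 172/(-464642) + 160998/65234 = 172*(-1/464642) + 160998*(1/65234) = -86/232321 + 80499/32617 = 18698803117/7577614057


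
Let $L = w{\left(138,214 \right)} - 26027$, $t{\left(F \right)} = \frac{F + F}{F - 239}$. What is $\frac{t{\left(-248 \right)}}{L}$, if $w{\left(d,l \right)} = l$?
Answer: $- \frac{496}{12570931} \approx -3.9456 \cdot 10^{-5}$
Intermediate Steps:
$t{\left(F \right)} = \frac{2 F}{-239 + F}$
$L = -25813$ ($L = 214 - 26027 = -25813$)
$\frac{t{\left(-248 \right)}}{L} = \frac{2 \left(-248\right) \frac{1}{-239 - 248}}{-25813} = 2 \left(-248\right) \frac{1}{-487} \left(- \frac{1}{25813}\right) = 2 \left(-248\right) \left(- \frac{1}{487}\right) \left(- \frac{1}{25813}\right) = \frac{496}{487} \left(- \frac{1}{25813}\right) = - \frac{496}{12570931}$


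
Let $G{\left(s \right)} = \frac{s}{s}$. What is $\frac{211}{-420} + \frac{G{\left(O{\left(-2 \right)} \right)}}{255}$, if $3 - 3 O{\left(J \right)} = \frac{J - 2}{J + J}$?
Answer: $- \frac{3559}{7140} \approx -0.49846$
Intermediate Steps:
$O{\left(J \right)} = 1 - \frac{-2 + J}{6 J}$ ($O{\left(J \right)} = 1 - \frac{\left(J - 2\right) \frac{1}{J + J}}{3} = 1 - \frac{\left(-2 + J\right) \frac{1}{2 J}}{3} = 1 - \frac{\frac{1}{2} \frac{1}{J} \left(-2 + J\right)}{3} = 1 - \frac{-2 + J}{6 J}$)
$G{\left(s \right)} = 1$
$\frac{211}{-420} + \frac{G{\left(O{\left(-2 \right)} \right)}}{255} = \frac{211}{-420} + 1 \cdot \frac{1}{255} = 211 \left(- \frac{1}{420}\right) + 1 \cdot \frac{1}{255} = - \frac{211}{420} + \frac{1}{255} = - \frac{3559}{7140}$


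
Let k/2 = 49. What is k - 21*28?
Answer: -490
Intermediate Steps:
k = 98 (k = 2*49 = 98)
k - 21*28 = 98 - 21*28 = 98 - 588 = -490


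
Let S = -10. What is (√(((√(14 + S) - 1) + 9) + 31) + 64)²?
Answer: (64 + √41)² ≈ 4956.6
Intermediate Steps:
(√(((√(14 + S) - 1) + 9) + 31) + 64)² = (√(((√(14 - 10) - 1) + 9) + 31) + 64)² = (√(((√4 - 1) + 9) + 31) + 64)² = (√(((2 - 1) + 9) + 31) + 64)² = (√((1 + 9) + 31) + 64)² = (√(10 + 31) + 64)² = (√41 + 64)² = (64 + √41)²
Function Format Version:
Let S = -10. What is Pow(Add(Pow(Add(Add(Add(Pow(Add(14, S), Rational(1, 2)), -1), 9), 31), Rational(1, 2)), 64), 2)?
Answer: Pow(Add(64, Pow(41, Rational(1, 2))), 2) ≈ 4956.6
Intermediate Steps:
Pow(Add(Pow(Add(Add(Add(Pow(Add(14, S), Rational(1, 2)), -1), 9), 31), Rational(1, 2)), 64), 2) = Pow(Add(Pow(Add(Add(Add(Pow(Add(14, -10), Rational(1, 2)), -1), 9), 31), Rational(1, 2)), 64), 2) = Pow(Add(Pow(Add(Add(Add(Pow(4, Rational(1, 2)), -1), 9), 31), Rational(1, 2)), 64), 2) = Pow(Add(Pow(Add(Add(Add(2, -1), 9), 31), Rational(1, 2)), 64), 2) = Pow(Add(Pow(Add(Add(1, 9), 31), Rational(1, 2)), 64), 2) = Pow(Add(Pow(Add(10, 31), Rational(1, 2)), 64), 2) = Pow(Add(Pow(41, Rational(1, 2)), 64), 2) = Pow(Add(64, Pow(41, Rational(1, 2))), 2)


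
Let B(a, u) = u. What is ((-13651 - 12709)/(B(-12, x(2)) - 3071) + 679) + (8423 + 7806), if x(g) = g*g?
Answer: 51883196/3067 ≈ 16917.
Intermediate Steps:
x(g) = g²
((-13651 - 12709)/(B(-12, x(2)) - 3071) + 679) + (8423 + 7806) = ((-13651 - 12709)/(2² - 3071) + 679) + (8423 + 7806) = (-26360/(4 - 3071) + 679) + 16229 = (-26360/(-3067) + 679) + 16229 = (-26360*(-1/3067) + 679) + 16229 = (26360/3067 + 679) + 16229 = 2108853/3067 + 16229 = 51883196/3067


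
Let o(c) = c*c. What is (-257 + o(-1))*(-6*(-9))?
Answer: -13824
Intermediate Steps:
o(c) = c**2
(-257 + o(-1))*(-6*(-9)) = (-257 + (-1)**2)*(-6*(-9)) = (-257 + 1)*54 = -256*54 = -13824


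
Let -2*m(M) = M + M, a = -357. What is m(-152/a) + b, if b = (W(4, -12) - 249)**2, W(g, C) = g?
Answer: 21428773/357 ≈ 60025.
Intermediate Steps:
m(M) = -M (m(M) = -(M + M)/2 = -M)
b = 60025 (b = (4 - 249)**2 = (-245)**2 = 60025)
m(-152/a) + b = -(-152)/(-357) + 60025 = -(-152)*(-1)/357 + 60025 = -1*152/357 + 60025 = -152/357 + 60025 = 21428773/357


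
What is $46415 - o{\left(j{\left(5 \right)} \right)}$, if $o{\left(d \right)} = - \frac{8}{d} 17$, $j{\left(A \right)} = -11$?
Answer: $\frac{510429}{11} \approx 46403.0$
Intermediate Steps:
$o{\left(d \right)} = - \frac{136}{d}$
$46415 - o{\left(j{\left(5 \right)} \right)} = 46415 - - \frac{136}{-11} = 46415 - \left(-136\right) \left(- \frac{1}{11}\right) = 46415 - \frac{136}{11} = \frac{510429}{11}$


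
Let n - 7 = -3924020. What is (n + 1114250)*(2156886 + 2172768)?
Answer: -12165301612002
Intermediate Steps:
n = -3924013 (n = 7 - 3924020 = -3924013)
(n + 1114250)*(2156886 + 2172768) = (-3924013 + 1114250)*(2156886 + 2172768) = -2809763*4329654 = -12165301612002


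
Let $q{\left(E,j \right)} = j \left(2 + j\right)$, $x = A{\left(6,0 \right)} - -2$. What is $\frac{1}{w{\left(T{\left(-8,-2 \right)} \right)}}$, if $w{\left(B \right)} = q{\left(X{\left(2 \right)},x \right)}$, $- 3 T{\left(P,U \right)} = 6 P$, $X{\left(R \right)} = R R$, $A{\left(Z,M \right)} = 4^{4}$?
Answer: $\frac{1}{67080} \approx 1.4908 \cdot 10^{-5}$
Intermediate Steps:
$A{\left(Z,M \right)} = 256$
$x = 258$ ($x = 256 - -2 = 256 + 2 = 258$)
$X{\left(R \right)} = R^{2}$
$T{\left(P,U \right)} = - 2 P$ ($T{\left(P,U \right)} = - \frac{6 P}{3} = - 2 P$)
$w{\left(B \right)} = 67080$ ($w{\left(B \right)} = 258 \left(2 + 258\right) = 258 \cdot 260 = 67080$)
$\frac{1}{w{\left(T{\left(-8,-2 \right)} \right)}} = \frac{1}{67080}$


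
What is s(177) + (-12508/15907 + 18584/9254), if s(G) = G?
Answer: 13117432281/73601689 ≈ 178.22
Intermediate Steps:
s(177) + (-12508/15907 + 18584/9254) = 177 + (-12508/15907 + 18584/9254) = 177 + (-12508*1/15907 + 18584*(1/9254)) = 177 + (-12508/15907 + 9292/4627) = 177 + 89933328/73601689 = 13117432281/73601689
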